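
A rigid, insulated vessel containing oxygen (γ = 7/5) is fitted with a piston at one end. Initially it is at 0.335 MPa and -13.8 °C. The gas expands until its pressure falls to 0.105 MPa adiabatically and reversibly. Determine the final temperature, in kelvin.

T₂ ≈ 186 K

Adiabatic: T₂/T₁ = (P₂/P₁)^((γ−1)/γ).
T₁ = -13.8 °C = 259.3 K.
T₂ = 259.3 × (0.105/0.335)^(2/7) = 186.2 K.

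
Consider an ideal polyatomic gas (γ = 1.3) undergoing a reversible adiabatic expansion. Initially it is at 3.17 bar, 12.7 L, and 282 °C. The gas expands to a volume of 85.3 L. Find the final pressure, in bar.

Adiabatic: P₁V₁^γ = P₂V₂^γ ⇒ P₂ = P₁ (V₁/V₂)^γ.
P₂ = 3.17 × (12.7/85.3)^(1.3) = 0.2665 bar.

P₂ ≈ 0.267 bar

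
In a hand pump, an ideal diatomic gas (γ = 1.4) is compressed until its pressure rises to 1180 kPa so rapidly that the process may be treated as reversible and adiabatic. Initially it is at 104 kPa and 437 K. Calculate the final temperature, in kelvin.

T₂ ≈ 875 K

Adiabatic: T₂/T₁ = (P₂/P₁)^((γ−1)/γ).
T₂ = 437 × (1180/104)^(0.286) = 874.7 K.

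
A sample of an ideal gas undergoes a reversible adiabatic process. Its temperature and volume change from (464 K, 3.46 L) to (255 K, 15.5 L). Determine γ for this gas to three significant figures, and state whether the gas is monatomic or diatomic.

γ ≈ 1.40; diatomic

TV^(γ−1) = const ⇒ γ − 1 = ln(T₂/T₁) / ln(V₁/V₂).
γ = 1 + ln(255/464) / ln(3.46/15.5) = 1.399.
γ ≈ 1.40 is close to 7/5, so the gas is diatomic.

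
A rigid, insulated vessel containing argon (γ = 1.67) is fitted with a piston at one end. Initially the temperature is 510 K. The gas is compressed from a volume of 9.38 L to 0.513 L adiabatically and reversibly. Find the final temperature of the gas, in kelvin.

For a reversible adiabat TV^(γ−1) is constant, so T₂ = T₁ (V₁/V₂)^(γ−1).
T₂ = 510 × (9.38/0.513)^(0.67) = 3574 K.

T₂ ≈ 3570 K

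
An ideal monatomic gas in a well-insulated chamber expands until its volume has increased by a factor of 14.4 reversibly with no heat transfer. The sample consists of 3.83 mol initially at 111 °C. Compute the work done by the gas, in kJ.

W ≈ 15.2 kJ

Adiabatic: T₁V₁^(γ−1) = T₂V₂^(γ−1) ⇒ T₂ = T₁ (V₁/V₂)^(γ−1).
γ = 5/3 for a monatomic ideal gas, so γ−1 = 2/3.
T₁ = 111 °C = 384.1 K.
T₂ = 384.1 × (1/14.4)^(2/3) = 64.9 K.
Q = 0, so ΔU = W_on_gas = nCᵥΔT with Cᵥ = R/(γ−1) = 12.47 J/(mol·K).
ΔU = 3.83 × 12.47 × (64.9 − 384.1) = -15250 J.
Work done by the gas = −ΔU = 15250 J.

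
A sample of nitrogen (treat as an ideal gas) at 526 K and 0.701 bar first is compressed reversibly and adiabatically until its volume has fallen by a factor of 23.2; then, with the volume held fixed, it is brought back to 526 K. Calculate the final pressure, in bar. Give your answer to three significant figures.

For a diatomic ideal gas γ = 7/5.
Adiabatic step (PV^γ = const): P₂ = 0.701×23.2^(7/5) = 57.2 bar; T₂ = 526×23.2^(2/5) = 1850 K.
Isochoric: P₃ = P₂(T₃/T₂) = 57.2 × (526/1850) = 16.26 bar.

P₃ ≈ 16.3 bar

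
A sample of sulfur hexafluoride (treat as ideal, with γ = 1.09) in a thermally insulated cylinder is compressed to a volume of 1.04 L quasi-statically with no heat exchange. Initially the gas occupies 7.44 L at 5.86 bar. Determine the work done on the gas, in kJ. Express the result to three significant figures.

W ≈ 9.39 kJ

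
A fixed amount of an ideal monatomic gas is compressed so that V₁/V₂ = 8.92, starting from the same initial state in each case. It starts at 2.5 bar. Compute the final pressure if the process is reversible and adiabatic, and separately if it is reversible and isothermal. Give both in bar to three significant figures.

adiabatic: 95.9 bar; isothermal: 22.3 bar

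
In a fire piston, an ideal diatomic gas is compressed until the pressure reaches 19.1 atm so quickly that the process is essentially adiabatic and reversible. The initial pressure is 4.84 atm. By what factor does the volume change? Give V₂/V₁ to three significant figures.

V₂/V₁ ≈ 0.375

From PV^γ = const, V₂/V₁ = (P₁/P₂)^(1/γ).
For a diatomic ideal gas γ = 7/5.
V₂/V₁ = (4.84/19.1)^(5/7) = 0.3751.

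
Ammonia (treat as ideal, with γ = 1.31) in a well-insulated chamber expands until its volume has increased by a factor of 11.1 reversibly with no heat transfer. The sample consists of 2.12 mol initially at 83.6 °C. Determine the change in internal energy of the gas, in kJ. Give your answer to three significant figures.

Adiabatic: T₁V₁^(γ−1) = T₂V₂^(γ−1) ⇒ T₂ = T₁ (V₁/V₂)^(γ−1).
T₁ = 83.6 °C = 356.8 K.
T₂ = 356.8 × (1/11.1)^(0.31) = 169.2 K.
Q = 0, so ΔU = W_on_gas = nCᵥΔT with Cᵥ = R/(γ−1) = 26.82 J/(mol·K).
ΔU = 2.12 × 26.82 × (169.2 − 356.8) = -10670 J.

ΔU ≈ -10.7 kJ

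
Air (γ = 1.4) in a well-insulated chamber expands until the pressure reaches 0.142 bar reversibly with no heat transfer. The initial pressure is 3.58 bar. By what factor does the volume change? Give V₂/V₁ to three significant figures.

From PV^γ = const, V₂/V₁ = (P₁/P₂)^(1/γ).
V₂/V₁ = (3.58/0.142)^(0.714) = 10.03.

V₂/V₁ ≈ 10.0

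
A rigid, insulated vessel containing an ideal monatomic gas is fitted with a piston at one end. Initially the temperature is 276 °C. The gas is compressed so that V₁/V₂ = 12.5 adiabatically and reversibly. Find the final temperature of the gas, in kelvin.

T₂ ≈ 2960 K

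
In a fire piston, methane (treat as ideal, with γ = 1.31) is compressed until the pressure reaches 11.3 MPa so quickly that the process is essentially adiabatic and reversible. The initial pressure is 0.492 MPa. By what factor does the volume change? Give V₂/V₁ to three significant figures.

V₂/V₁ ≈ 0.0914

From PV^γ = const, V₂/V₁ = (P₁/P₂)^(1/γ).
V₂/V₁ = (0.492/11.3)^(0.763) = 0.09141.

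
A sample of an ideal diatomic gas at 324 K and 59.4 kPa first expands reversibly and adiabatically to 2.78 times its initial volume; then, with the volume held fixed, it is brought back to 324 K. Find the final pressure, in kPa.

For a diatomic ideal gas γ = 7/5.
Adiabatic step (PV^γ = const): P₂ = 59.4×(1/2.78)^(7/5) = 14.19 kPa; T₂ = 324×(1/2.78)^(2/5) = 215.2 K.
Isochoric: P₃ = P₂(T₃/T₂) = 14.19 × (324/215.2) = 21.37 kPa.

P₃ ≈ 21.4 kPa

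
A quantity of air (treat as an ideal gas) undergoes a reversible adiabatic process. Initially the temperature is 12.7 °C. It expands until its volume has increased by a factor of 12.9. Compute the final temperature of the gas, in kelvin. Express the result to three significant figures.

For a reversible adiabat TV^(γ−1) is constant, so T₂ = T₁ (V₁/V₂)^(γ−1).
For a diatomic ideal gas γ = 7/5, so γ−1 = 2/5.
T₁ = 12.7 °C = 285.8 K.
T₂ = 285.8 × (1/12.9)^(2/5) = 102.8 K.

T₂ ≈ 103 K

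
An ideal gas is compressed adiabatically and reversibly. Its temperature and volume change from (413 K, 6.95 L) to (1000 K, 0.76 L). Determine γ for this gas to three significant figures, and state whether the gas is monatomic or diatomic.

TV^(γ−1) = const ⇒ γ − 1 = ln(T₂/T₁) / ln(V₁/V₂).
γ = 1 + ln(1000/413) / ln(6.95/0.76) = 1.4.
γ ≈ 1.40 is close to 7/5, so the gas is diatomic.

γ ≈ 1.40; diatomic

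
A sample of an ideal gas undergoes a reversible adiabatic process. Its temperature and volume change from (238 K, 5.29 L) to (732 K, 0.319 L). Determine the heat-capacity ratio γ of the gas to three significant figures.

γ ≈ 1.40

TV^(γ−1) = const ⇒ γ − 1 = ln(T₂/T₁) / ln(V₁/V₂).
γ = 1 + ln(732/238) / ln(5.29/0.319) = 1.4.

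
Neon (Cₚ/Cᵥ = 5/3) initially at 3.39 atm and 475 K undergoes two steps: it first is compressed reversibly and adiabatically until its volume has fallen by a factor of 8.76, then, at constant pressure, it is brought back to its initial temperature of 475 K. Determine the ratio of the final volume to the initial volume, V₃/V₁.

V₃/V₁ ≈ 0.0269

Adiabatic step: V₂/V₁ = 0.1142; T₂ = T₁·8.76^(2/3) = 2019 K.
Isobaric step: V₃/V₂ = T₃/T₂ = 475/2019.
V₃/V₁ = (V₂/V₁)(V₃/V₂) = 0.1142 × (475/2019) = 0.02686.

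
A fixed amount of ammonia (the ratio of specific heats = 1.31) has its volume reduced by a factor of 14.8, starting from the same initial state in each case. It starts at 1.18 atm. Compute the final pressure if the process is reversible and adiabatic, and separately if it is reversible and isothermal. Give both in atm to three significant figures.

adiabatic: 40.3 atm; isothermal: 17.5 atm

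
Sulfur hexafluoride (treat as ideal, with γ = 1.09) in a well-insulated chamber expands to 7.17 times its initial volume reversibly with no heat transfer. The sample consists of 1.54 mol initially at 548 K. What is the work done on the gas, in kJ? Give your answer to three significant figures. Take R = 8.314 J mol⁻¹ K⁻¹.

W ≈ -12.7 kJ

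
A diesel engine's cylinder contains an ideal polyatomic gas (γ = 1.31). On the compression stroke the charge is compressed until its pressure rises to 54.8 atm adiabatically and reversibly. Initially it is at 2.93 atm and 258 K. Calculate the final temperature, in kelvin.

Adiabatic: T₂/T₁ = (P₂/P₁)^((γ−1)/γ).
T₂ = 258 × (54.8/2.93)^(0.237) = 515.9 K.

T₂ ≈ 516 K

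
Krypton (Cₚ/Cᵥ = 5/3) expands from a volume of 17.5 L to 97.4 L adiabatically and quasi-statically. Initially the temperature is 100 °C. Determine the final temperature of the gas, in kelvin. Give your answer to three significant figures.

T₂ ≈ 119 K

Adiabatic: T₁V₁^(γ−1) = T₂V₂^(γ−1) ⇒ T₂ = T₁ (V₁/V₂)^(γ−1).
T₁ = 100 °C = 373.1 K.
T₂ = 373.1 × (17.5/97.4)^(2/3) = 118.8 K.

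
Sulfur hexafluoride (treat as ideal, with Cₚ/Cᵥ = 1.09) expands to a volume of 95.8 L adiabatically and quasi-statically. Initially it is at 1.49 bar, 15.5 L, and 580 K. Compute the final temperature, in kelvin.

T₂ ≈ 492 K

Adiabatic: T₁V₁^(γ−1) = T₂V₂^(γ−1) ⇒ T₂ = T₁ (V₁/V₂)^(γ−1).
T₂ = 580 × (15.5/95.8)^(0.09) = 492.3 K.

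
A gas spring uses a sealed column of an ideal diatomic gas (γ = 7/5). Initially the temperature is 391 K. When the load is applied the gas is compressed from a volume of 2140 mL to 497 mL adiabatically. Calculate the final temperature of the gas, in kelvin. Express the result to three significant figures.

T₂ ≈ 701 K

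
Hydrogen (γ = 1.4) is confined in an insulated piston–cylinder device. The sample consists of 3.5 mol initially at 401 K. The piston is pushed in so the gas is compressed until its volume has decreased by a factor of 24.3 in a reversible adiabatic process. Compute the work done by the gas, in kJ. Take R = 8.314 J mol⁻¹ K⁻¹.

W ≈ -75.3 kJ

For a reversible adiabat TV^(γ−1) is constant, so T₂ = T₁ (V₁/V₂)^(γ−1).
T₂ = 401 × 24.3^(0.4) = 1437 K.
Q = 0, so ΔU = W_on_gas = nCᵥΔT with Cᵥ = R/(γ−1) = 20.79 J/(mol·K).
ΔU = 3.5 × 20.79 × (1437 − 401) = 75350 J.
Work done by the gas = −ΔU = -75350 J.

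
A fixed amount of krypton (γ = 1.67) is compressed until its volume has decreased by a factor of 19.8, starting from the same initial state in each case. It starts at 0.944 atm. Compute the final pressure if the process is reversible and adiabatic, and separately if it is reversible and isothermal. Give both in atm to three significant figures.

adiabatic: 138 atm; isothermal: 18.7 atm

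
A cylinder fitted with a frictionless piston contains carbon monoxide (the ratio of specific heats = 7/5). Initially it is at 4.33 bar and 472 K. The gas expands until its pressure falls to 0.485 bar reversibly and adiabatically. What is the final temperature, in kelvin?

Adiabatic: T₂/T₁ = (P₂/P₁)^((γ−1)/γ).
T₂ = 472 × (0.485/4.33)^(2/7) = 252.5 K.

T₂ ≈ 253 K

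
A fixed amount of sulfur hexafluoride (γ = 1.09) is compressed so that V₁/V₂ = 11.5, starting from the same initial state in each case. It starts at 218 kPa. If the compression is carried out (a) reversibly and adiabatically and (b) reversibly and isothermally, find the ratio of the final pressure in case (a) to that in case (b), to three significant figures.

Isothermal: P_b = P₁(V₁/V₂) = 218×11.5.
Adiabatic: P_a = P₁(V₁/V₂)^γ = 218×11.5^(1.09).
P_a/P_b = (V₁/V₂)^(γ−1) = 11.5^(0.09) = 1.246.

P_adiabatic / P_isothermal ≈ 1.25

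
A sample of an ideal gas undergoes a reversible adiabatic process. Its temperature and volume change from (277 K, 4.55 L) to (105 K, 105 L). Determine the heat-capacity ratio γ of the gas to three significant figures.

γ ≈ 1.31

TV^(γ−1) = const ⇒ γ − 1 = ln(T₂/T₁) / ln(V₁/V₂).
γ = 1 + ln(105/277) / ln(4.55/105) = 1.309.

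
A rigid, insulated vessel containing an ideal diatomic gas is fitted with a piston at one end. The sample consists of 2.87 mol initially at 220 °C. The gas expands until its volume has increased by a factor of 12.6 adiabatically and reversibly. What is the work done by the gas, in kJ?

W ≈ 18.7 kJ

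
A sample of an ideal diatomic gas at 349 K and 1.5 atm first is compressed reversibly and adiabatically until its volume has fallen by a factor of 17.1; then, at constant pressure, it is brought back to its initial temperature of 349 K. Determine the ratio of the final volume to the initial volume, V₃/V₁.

For a diatomic ideal gas γ = 7/5.
Adiabatic step: V₂/V₁ = 0.05848; T₂ = T₁·17.1^(2/5) = 1086 K.
Isobaric step: V₃/V₂ = T₃/T₂ = 349/1086.
V₃/V₁ = (V₂/V₁)(V₃/V₂) = 0.05848 × (349/1086) = 0.01878.

V₃/V₁ ≈ 0.0188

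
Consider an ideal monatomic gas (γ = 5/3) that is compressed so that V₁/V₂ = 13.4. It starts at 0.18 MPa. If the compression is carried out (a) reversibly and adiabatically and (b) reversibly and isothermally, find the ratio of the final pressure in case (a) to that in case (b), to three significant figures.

P_adiabatic / P_isothermal ≈ 5.64

Isothermal: P_b = P₁(V₁/V₂) = 0.18×13.4.
Adiabatic: P_a = P₁(V₁/V₂)^γ = 0.18×13.4^(5/3).
P_a/P_b = (V₁/V₂)^(γ−1) = 13.4^(2/3) = 5.642.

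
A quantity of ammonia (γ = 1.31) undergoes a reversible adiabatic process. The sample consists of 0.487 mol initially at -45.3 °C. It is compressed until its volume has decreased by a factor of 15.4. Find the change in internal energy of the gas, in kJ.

Adiabatic: T₁V₁^(γ−1) = T₂V₂^(γ−1) ⇒ T₂ = T₁ (V₁/V₂)^(γ−1).
T₁ = -45.3 °C = 227.8 K.
T₂ = 227.8 × 15.4^(0.31) = 531.8 K.
Q = 0, so ΔU = W_on_gas = nCᵥΔT with Cᵥ = R/(γ−1) = 26.82 J/(mol·K).
ΔU = 0.487 × 26.82 × (531.8 − 227.8) = 3970 J.

ΔU ≈ 3.97 kJ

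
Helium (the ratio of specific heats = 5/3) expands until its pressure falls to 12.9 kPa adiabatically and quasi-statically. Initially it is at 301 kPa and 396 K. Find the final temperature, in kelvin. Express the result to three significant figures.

T₂ ≈ 112 K

Adiabatic: T₂/T₁ = (P₂/P₁)^((γ−1)/γ).
T₂ = 396 × (12.9/301)^(2/5) = 112.3 K.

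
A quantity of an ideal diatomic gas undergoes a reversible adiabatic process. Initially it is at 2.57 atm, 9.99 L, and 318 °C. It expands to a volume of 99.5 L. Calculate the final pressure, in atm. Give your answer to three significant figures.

P₂ ≈ 0.103 atm

Adiabatic: P₁V₁^γ = P₂V₂^γ ⇒ P₂ = P₁ (V₁/V₂)^γ.
γ = 7/5 for a diatomic ideal gas.
P₂ = 2.57 × (9.99/99.5)^(7/5) = 0.1029 atm.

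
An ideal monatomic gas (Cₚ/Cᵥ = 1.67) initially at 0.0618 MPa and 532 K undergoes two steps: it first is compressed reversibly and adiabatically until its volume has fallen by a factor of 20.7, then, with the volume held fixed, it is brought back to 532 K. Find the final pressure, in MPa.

Adiabatic step (PV^γ = const): P₂ = 0.0618×20.7^(1.67) = 9.742 MPa; T₂ = 532×20.7^(0.67) = 4051 K.
Isochoric: P₃ = P₂(T₃/T₂) = 9.742 × (532/4051) = 1.279 MPa.

P₃ ≈ 1.28 MPa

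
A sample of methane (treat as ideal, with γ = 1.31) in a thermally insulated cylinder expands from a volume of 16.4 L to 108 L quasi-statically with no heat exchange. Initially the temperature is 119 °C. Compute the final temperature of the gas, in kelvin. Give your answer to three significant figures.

T₂ ≈ 219 K

Adiabatic: T₁V₁^(γ−1) = T₂V₂^(γ−1) ⇒ T₂ = T₁ (V₁/V₂)^(γ−1).
T₁ = 119 °C = 392.1 K.
T₂ = 392.1 × (16.4/108)^(0.31) = 218.6 K.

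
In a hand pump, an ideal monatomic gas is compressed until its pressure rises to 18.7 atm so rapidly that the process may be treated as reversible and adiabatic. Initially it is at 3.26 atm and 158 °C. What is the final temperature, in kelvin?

T₂ ≈ 867 K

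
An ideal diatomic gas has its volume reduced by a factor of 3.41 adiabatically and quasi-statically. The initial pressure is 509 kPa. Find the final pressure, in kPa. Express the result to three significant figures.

P₂ ≈ 2840 kPa

Since PV^γ is constant along a reversible adiabat, P₂ = P₁ (V₁/V₂)^γ.
For a diatomic ideal gas γ = 7/5.
P₂ = 509 × 3.41^(7/5) = 2835 kPa.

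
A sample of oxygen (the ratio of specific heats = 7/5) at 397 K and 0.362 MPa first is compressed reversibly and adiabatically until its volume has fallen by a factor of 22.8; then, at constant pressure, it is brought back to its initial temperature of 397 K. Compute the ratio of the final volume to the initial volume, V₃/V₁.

V₃/V₁ ≈ 0.0126

Adiabatic step: V₂/V₁ = 0.04386; T₂ = T₁·22.8^(2/5) = 1387 K.
Isobaric step: V₃/V₂ = T₃/T₂ = 397/1387.
V₃/V₁ = (V₂/V₁)(V₃/V₂) = 0.04386 × (397/1387) = 0.01256.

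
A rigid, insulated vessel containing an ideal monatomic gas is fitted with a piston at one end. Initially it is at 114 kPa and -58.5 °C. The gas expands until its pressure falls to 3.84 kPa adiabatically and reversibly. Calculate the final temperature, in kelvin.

T₂ ≈ 55.3 K

Adiabatic: T₂/T₁ = (P₂/P₁)^((γ−1)/γ).
For a monatomic ideal gas γ = 5/3, so (γ−1)/γ = 2/5.
T₁ = -58.5 °C = 214.6 K.
T₂ = 214.6 × (3.84/114)^(2/5) = 55.3 K.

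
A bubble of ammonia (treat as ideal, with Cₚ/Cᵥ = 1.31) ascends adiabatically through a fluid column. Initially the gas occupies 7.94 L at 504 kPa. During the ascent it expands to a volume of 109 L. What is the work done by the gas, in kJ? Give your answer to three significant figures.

P₂ = P₁(V₁/V₂)^γ = 504×(7.94/109)^(1.31) = 16.3 kPa.
For a reversible adiabat, W_by_gas = (P₁V₁ − P₂V₂)/(γ−1).
W_by = (504000×0.00794 − 16300×0.109) / (0.31) = 7178 J.

W ≈ 7.18 kJ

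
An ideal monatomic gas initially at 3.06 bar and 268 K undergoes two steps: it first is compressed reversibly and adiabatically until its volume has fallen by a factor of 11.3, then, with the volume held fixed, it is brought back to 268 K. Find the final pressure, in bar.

For a monatomic ideal gas γ = 5/3.
Adiabatic step (PV^γ = const): P₂ = 3.06×11.3^(5/3) = 174.1 bar; T₂ = 268×11.3^(2/3) = 1350 K.
Isochoric: P₃ = P₂(T₃/T₂) = 174.1 × (268/1350) = 34.58 bar.

P₃ ≈ 34.6 bar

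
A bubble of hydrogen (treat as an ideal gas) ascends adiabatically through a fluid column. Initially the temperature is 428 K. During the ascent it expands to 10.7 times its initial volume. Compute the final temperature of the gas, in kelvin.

For a reversible adiabat TV^(γ−1) is constant, so T₂ = T₁ (V₁/V₂)^(γ−1).
For a diatomic ideal gas γ = 7/5, so γ−1 = 2/5.
T₂ = 428 × (1/10.7)^(2/5) = 165.8 K.

T₂ ≈ 166 K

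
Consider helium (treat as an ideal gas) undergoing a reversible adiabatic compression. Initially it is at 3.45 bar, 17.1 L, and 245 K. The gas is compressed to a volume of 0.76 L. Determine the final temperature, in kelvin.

For a reversible adiabat TV^(γ−1) is constant, so T₂ = T₁ (V₁/V₂)^(γ−1).
γ = 5/3 for a monatomic ideal gas.
T₂ = 245 × (17.1/0.76)^(2/3) = 1953 K.

T₂ ≈ 1950 K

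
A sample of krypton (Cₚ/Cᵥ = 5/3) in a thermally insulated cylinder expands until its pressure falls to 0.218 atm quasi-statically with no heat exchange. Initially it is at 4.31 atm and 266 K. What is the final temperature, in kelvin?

T₂ ≈ 80.6 K

Along an adiabat T P^((1−γ)/γ) is constant, so T₂ = T₁ (P₂/P₁)^((γ−1)/γ).
T₂ = 266 × (0.218/4.31)^(2/5) = 80.63 K.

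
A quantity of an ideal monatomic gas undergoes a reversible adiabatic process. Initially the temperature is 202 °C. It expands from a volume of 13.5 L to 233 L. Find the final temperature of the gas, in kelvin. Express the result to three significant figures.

T₂ ≈ 71.1 K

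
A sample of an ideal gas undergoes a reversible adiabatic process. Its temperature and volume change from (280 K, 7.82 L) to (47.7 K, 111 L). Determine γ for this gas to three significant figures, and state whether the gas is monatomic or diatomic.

TV^(γ−1) = const ⇒ γ − 1 = ln(T₂/T₁) / ln(V₁/V₂).
γ = 1 + ln(47.7/280) / ln(7.82/111) = 1.667.
γ ≈ 1.67 is close to 5/3, so the gas is monatomic.

γ ≈ 1.67; monatomic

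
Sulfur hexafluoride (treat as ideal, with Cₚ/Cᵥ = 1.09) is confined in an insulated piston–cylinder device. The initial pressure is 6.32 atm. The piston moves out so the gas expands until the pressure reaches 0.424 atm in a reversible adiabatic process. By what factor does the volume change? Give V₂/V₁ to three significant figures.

From PV^γ = const, V₂/V₁ = (P₁/P₂)^(1/γ).
V₂/V₁ = (6.32/0.424)^(0.917) = 11.93.

V₂/V₁ ≈ 11.9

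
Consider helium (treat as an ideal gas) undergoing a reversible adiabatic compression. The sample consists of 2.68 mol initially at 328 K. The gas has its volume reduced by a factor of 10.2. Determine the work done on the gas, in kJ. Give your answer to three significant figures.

W ≈ 40.6 kJ

For a reversible adiabat TV^(γ−1) is constant, so T₂ = T₁ (V₁/V₂)^(γ−1).
γ = 5/3 for a monatomic ideal gas, so γ−1 = 2/3.
T₂ = 328 × 10.2^(2/3) = 1543 K.
Q = 0, so ΔU = W_on_gas = nCᵥΔT with Cᵥ = R/(γ−1) = 12.47 J/(mol·K).
ΔU = 2.68 × 12.47 × (1543 − 328) = 40600 J.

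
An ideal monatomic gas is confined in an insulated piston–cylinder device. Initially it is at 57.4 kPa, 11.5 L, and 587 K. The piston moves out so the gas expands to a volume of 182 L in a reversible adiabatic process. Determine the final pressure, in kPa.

P₂ ≈ 0.575 kPa

Adiabatic: P₁V₁^γ = P₂V₂^γ ⇒ P₂ = P₁ (V₁/V₂)^γ.
γ = 5/3 for a monatomic ideal gas.
P₂ = 57.4 × (11.5/182)^(5/3) = 0.5754 kPa.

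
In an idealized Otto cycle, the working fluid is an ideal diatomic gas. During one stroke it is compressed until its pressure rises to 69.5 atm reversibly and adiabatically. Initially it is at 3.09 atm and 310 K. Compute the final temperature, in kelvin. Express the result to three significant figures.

T₂ ≈ 754 K

Adiabatic: T₂/T₁ = (P₂/P₁)^((γ−1)/γ).
For a diatomic ideal gas γ = 7/5, so (γ−1)/γ = 2/7.
T₂ = 310 × (69.5/3.09)^(2/7) = 754.5 K.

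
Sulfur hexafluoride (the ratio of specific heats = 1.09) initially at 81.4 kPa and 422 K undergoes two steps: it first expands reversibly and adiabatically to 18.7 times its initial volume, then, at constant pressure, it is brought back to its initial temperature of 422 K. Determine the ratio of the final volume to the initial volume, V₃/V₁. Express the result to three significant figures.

Adiabatic step: V₂/V₁ = 18.7; T₂ = T₁·(1/18.7)^(0.09) = 324.2 K.
Isobaric step: V₃/V₂ = T₃/T₂ = 422/324.2.
V₃/V₁ = (V₂/V₁)(V₃/V₂) = 18.7 × (422/324.2) = 24.34.

V₃/V₁ ≈ 24.3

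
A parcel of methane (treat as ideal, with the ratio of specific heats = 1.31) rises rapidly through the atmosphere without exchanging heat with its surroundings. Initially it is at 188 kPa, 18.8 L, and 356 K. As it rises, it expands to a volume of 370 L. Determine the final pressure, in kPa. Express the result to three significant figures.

Since PV^γ is constant along a reversible adiabat, P₂ = P₁ (V₁/V₂)^γ.
P₂ = 188 × (18.8/370)^(1.31) = 3.793 kPa.

P₂ ≈ 3.79 kPa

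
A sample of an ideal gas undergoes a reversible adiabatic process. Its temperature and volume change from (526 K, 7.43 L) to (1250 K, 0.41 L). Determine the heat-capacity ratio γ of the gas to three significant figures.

γ ≈ 1.30

TV^(γ−1) = const ⇒ γ − 1 = ln(T₂/T₁) / ln(V₁/V₂).
γ = 1 + ln(1250/526) / ln(7.43/0.41) = 1.299.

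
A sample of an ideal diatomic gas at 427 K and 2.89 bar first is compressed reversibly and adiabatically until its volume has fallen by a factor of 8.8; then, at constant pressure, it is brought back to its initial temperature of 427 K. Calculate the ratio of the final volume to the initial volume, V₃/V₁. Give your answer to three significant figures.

For a diatomic ideal gas γ = 7/5.
Adiabatic step: V₂/V₁ = 0.1136; T₂ = T₁·8.8^(2/5) = 1019 K.
Isobaric step: V₃/V₂ = T₃/T₂ = 427/1019.
V₃/V₁ = (V₂/V₁)(V₃/V₂) = 0.1136 × (427/1019) = 0.04761.

V₃/V₁ ≈ 0.0476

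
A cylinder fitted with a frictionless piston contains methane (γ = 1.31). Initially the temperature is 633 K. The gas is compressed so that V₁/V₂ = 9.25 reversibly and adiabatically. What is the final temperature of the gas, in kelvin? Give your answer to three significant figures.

T₂ ≈ 1260 K

Adiabatic: T₁V₁^(γ−1) = T₂V₂^(γ−1) ⇒ T₂ = T₁ (V₁/V₂)^(γ−1).
T₂ = 633 × 9.25^(0.31) = 1262 K.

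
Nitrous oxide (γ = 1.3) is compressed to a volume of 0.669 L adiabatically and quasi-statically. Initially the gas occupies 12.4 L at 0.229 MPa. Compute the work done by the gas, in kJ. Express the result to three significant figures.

P₂ = P₁(V₁/V₂)^γ = 0.229×(12.4/0.669)^(1.3) = 10.19 MPa.
For a reversible adiabat, W_by_gas = (P₁V₁ − P₂V₂)/(γ−1).
W_by = (229000×0.0124 − 1.019×10^7×0.000669) / (0.3) = -13260 J.

W ≈ -13.3 kJ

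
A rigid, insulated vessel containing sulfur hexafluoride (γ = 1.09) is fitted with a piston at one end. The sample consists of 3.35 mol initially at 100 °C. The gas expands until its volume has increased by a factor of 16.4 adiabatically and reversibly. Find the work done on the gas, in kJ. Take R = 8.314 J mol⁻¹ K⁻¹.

W ≈ -25.7 kJ

Adiabatic: T₁V₁^(γ−1) = T₂V₂^(γ−1) ⇒ T₂ = T₁ (V₁/V₂)^(γ−1).
T₁ = 100 °C = 373.1 K.
T₂ = 373.1 × (1/16.4)^(0.09) = 290.1 K.
Q = 0, so ΔU = W_on_gas = nCᵥΔT with Cᵥ = R/(γ−1) = 92.38 J/(mol·K).
ΔU = 3.35 × 92.38 × (290.1 − 373.1) = -25700 J.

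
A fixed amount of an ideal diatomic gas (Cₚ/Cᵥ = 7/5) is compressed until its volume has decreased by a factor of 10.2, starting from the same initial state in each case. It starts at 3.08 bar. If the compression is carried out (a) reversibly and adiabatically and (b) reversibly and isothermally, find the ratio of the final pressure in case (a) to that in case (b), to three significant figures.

Isothermal: P_b = P₁(V₁/V₂) = 3.08×10.2.
Adiabatic: P_a = P₁(V₁/V₂)^γ = 3.08×10.2^(7/5).
P_a/P_b = (V₁/V₂)^(γ−1) = 10.2^(2/5) = 2.532.

P_adiabatic / P_isothermal ≈ 2.53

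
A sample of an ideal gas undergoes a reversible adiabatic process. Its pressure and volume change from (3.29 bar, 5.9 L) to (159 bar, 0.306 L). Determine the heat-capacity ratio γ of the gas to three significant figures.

γ ≈ 1.31

PV^γ = const ⇒ γ = ln(P₂/P₁) / ln(V₁/V₂).
γ = ln(159/3.29) / ln(5.9/0.306) = 1.311.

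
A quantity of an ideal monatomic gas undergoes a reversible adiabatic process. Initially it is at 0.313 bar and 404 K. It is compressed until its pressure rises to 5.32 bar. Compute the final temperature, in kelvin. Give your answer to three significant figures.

T₂ ≈ 1250 K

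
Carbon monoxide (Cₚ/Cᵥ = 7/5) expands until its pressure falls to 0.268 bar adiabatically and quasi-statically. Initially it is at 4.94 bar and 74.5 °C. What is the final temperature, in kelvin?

Along an adiabat T P^((1−γ)/γ) is constant, so T₂ = T₁ (P₂/P₁)^((γ−1)/γ).
T₁ = 74.5 °C = 347.6 K.
T₂ = 347.6 × (0.268/4.94)^(2/7) = 151.2 K.

T₂ ≈ 151 K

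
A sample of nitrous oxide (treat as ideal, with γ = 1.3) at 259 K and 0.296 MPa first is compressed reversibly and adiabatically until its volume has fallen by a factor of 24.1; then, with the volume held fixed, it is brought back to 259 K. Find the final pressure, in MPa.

Adiabatic step (PV^γ = const): P₂ = 0.296×24.1^(1.3) = 18.53 MPa; T₂ = 259×24.1^(0.3) = 672.8 K.
Isochoric: P₃ = P₂(T₃/T₂) = 18.53 × (259/672.8) = 7.134 MPa.

P₃ ≈ 7.13 MPa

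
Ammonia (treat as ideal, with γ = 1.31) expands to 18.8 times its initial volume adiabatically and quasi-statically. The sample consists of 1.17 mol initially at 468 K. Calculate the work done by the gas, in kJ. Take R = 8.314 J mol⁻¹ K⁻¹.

For a reversible adiabat TV^(γ−1) is constant, so T₂ = T₁ (V₁/V₂)^(γ−1).
T₂ = 468 × (1/18.8)^(0.31) = 188.5 K.
Q = 0, so ΔU = W_on_gas = nCᵥΔT with Cᵥ = R/(γ−1) = 26.82 J/(mol·K).
ΔU = 1.17 × 26.82 × (188.5 − 468) = -8771 J.
Work done by the gas = −ΔU = 8771 J.

W ≈ 8.77 kJ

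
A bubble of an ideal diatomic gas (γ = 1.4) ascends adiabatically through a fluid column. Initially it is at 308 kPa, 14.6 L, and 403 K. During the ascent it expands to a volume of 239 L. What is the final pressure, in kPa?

P₂ ≈ 6.15 kPa

Adiabatic: P₁V₁^γ = P₂V₂^γ ⇒ P₂ = P₁ (V₁/V₂)^γ.
P₂ = 308 × (14.6/239)^(1.4) = 6.15 kPa.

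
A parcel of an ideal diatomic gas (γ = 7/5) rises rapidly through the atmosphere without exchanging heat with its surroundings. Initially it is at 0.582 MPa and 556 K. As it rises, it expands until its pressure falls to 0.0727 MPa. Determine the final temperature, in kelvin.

Adiabatic: T₂/T₁ = (P₂/P₁)^((γ−1)/γ).
T₂ = 556 × (0.0727/0.582)^(2/7) = 306.9 K.

T₂ ≈ 307 K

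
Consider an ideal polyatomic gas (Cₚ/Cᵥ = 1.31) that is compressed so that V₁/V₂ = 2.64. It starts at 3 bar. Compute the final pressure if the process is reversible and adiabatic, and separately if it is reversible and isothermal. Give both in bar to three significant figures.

Isothermal: P₂ = P₁(V₁/V₂) = 3×2.64 = 7.92 bar.
Adiabatic: P₂ = P₁(V₁/V₂)^γ = 3×2.64^(1.31) = 10.7 bar.

adiabatic: 10.7 bar; isothermal: 7.92 bar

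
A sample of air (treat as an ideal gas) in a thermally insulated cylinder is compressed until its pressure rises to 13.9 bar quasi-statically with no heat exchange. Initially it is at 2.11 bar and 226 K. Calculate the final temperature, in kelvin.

T₂ ≈ 387 K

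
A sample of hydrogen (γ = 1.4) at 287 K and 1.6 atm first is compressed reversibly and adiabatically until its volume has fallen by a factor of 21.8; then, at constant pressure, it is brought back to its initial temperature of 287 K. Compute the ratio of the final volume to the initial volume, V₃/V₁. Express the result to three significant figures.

Adiabatic step: V₂/V₁ = 0.04587; T₂ = T₁·21.8^(0.4) = 984.6 K.
Isobaric step: V₃/V₂ = T₃/T₂ = 287/984.6.
V₃/V₁ = (V₂/V₁)(V₃/V₂) = 0.04587 × (287/984.6) = 0.01337.

V₃/V₁ ≈ 0.0134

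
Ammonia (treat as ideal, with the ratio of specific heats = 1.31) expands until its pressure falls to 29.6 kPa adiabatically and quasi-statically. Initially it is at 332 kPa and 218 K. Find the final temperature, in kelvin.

T₂ ≈ 123 K

Adiabatic: T₂/T₁ = (P₂/P₁)^((γ−1)/γ).
T₂ = 218 × (29.6/332)^(0.237) = 123 K.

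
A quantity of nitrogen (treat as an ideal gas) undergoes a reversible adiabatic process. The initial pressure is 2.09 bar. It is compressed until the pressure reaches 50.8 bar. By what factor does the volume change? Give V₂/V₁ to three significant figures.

V₂/V₁ ≈ 0.102

From PV^γ = const, V₂/V₁ = (P₁/P₂)^(1/γ).
For a diatomic ideal gas γ = 7/5.
V₂/V₁ = (2.09/50.8)^(5/7) = 0.1024.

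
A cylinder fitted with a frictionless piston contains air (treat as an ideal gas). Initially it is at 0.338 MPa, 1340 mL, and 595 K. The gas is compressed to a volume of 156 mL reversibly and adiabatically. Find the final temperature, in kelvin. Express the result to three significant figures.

Adiabatic: T₁V₁^(γ−1) = T₂V₂^(γ−1) ⇒ T₂ = T₁ (V₁/V₂)^(γ−1).
γ = 7/5 for a diatomic ideal gas.
T₂ = 595 × (1340/156)^(2/5) = 1406 K.

T₂ ≈ 1410 K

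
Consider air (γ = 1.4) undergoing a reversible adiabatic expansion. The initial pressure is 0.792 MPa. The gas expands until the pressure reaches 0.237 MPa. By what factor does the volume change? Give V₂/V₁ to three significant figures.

From PV^γ = const, V₂/V₁ = (P₁/P₂)^(1/γ).
V₂/V₁ = (0.792/0.237)^(0.714) = 2.367.

V₂/V₁ ≈ 2.37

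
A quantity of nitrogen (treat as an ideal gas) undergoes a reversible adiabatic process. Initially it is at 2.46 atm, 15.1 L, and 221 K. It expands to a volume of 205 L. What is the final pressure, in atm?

P₂ ≈ 0.0638 atm

Since PV^γ is constant along a reversible adiabat, P₂ = P₁ (V₁/V₂)^γ.
γ = 7/5 for a diatomic ideal gas.
P₂ = 2.46 × (15.1/205)^(7/5) = 0.06383 atm.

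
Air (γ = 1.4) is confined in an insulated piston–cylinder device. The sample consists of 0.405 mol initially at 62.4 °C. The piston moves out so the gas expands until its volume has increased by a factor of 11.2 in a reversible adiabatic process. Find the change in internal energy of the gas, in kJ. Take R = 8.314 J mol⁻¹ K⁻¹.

ΔU ≈ -1.75 kJ

Adiabatic: T₁V₁^(γ−1) = T₂V₂^(γ−1) ⇒ T₂ = T₁ (V₁/V₂)^(γ−1).
T₁ = 62.4 °C = 335.5 K.
T₂ = 335.5 × (1/11.2)^(0.4) = 127.7 K.
Q = 0, so ΔU = W_on_gas = nCᵥΔT with Cᵥ = R/(γ−1) = 20.79 J/(mol·K).
ΔU = 0.405 × 20.79 × (127.7 − 335.5) = -1750 J.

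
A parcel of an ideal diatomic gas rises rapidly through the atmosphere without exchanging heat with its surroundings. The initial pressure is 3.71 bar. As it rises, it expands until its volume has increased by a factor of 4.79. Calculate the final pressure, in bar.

P₂ ≈ 0.414 bar

Adiabatic: P₁V₁^γ = P₂V₂^γ ⇒ P₂ = P₁ (V₁/V₂)^γ.
For a diatomic ideal gas γ = 7/5.
P₂ = 3.71 × (1/4.79)^(7/5) = 0.4139 bar.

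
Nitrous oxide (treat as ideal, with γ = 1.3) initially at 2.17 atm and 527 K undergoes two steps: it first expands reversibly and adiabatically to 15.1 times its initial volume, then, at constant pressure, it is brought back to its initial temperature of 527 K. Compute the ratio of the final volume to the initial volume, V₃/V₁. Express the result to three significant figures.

V₃/V₁ ≈ 34.1

Adiabatic step: V₂/V₁ = 15.1; T₂ = T₁·(1/15.1)^(0.3) = 233.4 K.
Isobaric step: V₃/V₂ = T₃/T₂ = 527/233.4.
V₃/V₁ = (V₂/V₁)(V₃/V₂) = 15.1 × (527/233.4) = 34.09.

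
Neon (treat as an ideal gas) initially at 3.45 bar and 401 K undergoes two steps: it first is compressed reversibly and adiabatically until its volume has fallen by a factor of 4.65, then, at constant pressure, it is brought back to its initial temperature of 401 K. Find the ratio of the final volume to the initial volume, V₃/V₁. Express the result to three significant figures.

V₃/V₁ ≈ 0.0772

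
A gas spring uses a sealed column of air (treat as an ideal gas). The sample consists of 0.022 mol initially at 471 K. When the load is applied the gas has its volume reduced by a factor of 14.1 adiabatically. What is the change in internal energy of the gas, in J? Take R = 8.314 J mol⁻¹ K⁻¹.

For a reversible adiabat TV^(γ−1) is constant, so T₂ = T₁ (V₁/V₂)^(γ−1).
γ = 7/5 for a diatomic ideal gas, so γ−1 = 2/5.
T₂ = 471 × 14.1^(2/5) = 1357 K.
Q = 0, so ΔU = W_on_gas = nCᵥΔT with Cᵥ = R/(γ−1) = 20.79 J/(mol·K).
ΔU = 0.022 × 20.79 × (1357 − 471) = 405.3 J.

ΔU ≈ 405 J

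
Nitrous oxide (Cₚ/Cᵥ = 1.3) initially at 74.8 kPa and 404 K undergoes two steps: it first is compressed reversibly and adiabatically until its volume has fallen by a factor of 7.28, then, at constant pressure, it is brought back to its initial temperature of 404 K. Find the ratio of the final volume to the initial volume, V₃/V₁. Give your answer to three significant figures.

Adiabatic step: V₂/V₁ = 0.1374; T₂ = T₁·7.28^(0.3) = 732.9 K.
Isobaric step: V₃/V₂ = T₃/T₂ = 404/732.9.
V₃/V₁ = (V₂/V₁)(V₃/V₂) = 0.1374 × (404/732.9) = 0.07572.

V₃/V₁ ≈ 0.0757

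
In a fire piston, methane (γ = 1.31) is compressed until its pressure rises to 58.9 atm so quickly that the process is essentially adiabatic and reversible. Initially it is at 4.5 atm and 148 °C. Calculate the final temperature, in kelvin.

T₂ ≈ 774 K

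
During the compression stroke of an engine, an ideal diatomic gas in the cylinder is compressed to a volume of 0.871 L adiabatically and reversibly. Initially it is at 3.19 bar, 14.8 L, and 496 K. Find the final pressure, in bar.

Since PV^γ is constant along a reversible adiabat, P₂ = P₁ (V₁/V₂)^γ.
γ = 7/5 for a diatomic ideal gas.
P₂ = 3.19 × (14.8/0.871)^(7/5) = 168.3 bar.

P₂ ≈ 168 bar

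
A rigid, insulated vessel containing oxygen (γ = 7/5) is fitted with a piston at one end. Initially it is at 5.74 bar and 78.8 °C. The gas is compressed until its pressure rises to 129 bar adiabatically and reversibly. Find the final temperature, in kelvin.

Adiabatic: T₂/T₁ = (P₂/P₁)^((γ−1)/γ).
T₁ = 78.8 °C = 351.9 K.
T₂ = 351.9 × (129/5.74)^(2/7) = 856.4 K.

T₂ ≈ 856 K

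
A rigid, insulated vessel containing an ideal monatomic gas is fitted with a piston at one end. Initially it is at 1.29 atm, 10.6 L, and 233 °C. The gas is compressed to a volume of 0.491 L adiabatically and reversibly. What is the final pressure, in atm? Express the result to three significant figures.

Since PV^γ is constant along a reversible adiabat, P₂ = P₁ (V₁/V₂)^γ.
γ = 5/3 for a monatomic ideal gas.
P₂ = 1.29 × (10.6/0.491)^(5/3) = 215.9 atm.

P₂ ≈ 216 atm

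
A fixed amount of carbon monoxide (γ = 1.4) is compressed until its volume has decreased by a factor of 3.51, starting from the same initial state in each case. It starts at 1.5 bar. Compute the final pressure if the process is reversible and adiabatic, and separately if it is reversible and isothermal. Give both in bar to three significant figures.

Isothermal: P₂ = P₁(V₁/V₂) = 1.5×3.51 = 5.265 bar.
Adiabatic: P₂ = P₁(V₁/V₂)^γ = 1.5×3.51^(1.4) = 8.7 bar.

adiabatic: 8.70 bar; isothermal: 5.26 bar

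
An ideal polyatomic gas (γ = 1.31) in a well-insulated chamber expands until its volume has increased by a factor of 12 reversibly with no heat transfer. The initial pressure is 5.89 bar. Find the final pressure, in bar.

Adiabatic: P₁V₁^γ = P₂V₂^γ ⇒ P₂ = P₁ (V₁/V₂)^γ.
P₂ = 5.89 × (1/12)^(1.31) = 0.2272 bar.

P₂ ≈ 0.227 bar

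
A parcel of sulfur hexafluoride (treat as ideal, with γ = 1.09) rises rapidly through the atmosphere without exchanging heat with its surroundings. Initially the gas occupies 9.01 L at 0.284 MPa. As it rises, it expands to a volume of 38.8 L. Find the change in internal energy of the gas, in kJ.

ΔU ≈ -3.50 kJ

P₂ = P₁(V₁/V₂)^γ = 0.284×(9.01/38.8)^(1.09) = 0.05783 MPa.
For a reversible adiabat, W_by_gas = (P₁V₁ − P₂V₂)/(γ−1).
W_by = (284000×0.00901 − 57830×0.0388) / (0.09) = 3501 J.
Q = 0 ⇒ ΔU = −W_by = -3501 J.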